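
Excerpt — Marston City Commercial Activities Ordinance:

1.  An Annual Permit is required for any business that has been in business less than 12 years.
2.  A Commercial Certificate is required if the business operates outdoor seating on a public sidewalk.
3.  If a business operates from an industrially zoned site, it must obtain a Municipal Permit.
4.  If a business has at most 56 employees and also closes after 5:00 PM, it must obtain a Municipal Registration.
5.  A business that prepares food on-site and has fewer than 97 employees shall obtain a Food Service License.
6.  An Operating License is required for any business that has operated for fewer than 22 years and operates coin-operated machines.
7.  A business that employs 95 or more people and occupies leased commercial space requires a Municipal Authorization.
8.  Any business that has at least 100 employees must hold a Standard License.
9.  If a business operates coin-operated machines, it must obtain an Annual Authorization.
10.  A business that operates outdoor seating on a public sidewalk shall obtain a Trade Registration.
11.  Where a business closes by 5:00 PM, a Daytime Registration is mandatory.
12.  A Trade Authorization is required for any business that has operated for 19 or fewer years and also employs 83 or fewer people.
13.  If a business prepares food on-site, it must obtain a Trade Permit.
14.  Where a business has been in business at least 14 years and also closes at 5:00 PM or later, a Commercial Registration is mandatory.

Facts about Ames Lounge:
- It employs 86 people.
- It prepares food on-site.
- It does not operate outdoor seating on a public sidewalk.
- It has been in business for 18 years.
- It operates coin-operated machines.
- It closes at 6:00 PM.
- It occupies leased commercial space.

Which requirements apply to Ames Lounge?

1. years in business 18 ≥ 12 → Annual Permit not required.
2. does not operate outdoor seating on a public sidewalk → Commercial Certificate not required.
3. occupies leased commercial space (not: operates from an industrially zoned site) → Municipal Permit not required.
4. employees 86 > 56; closes 6:00 PM, after 5:00 PM → Municipal Registration not required.
5. prepares food on-site; employees 86 < 97 → Food Service License required.
6. years in business 18 < 22; operates coin-operated machines → Operating License required.
7. employees 86 < 95; occupies leased commercial space → Municipal Authorization not required.
8. employees 86 < 100 → Standard License not required.
9. operates coin-operated machines → Annual Authorization required.
10. does not operate outdoor seating on a public sidewalk → Trade Registration not required.
11. closes 6:00 PM, after 5:00 PM → Daytime Registration not required.
12. years in business 18 ≤ 19; employees 86 > 83 → Trade Authorization not required.
13. prepares food on-site → Trade Permit required.
14. years in business 18 ≥ 14; closes 6:00 PM, after 5:00 PM → Commercial Registration required.

Annual Authorization, Commercial Registration, Food Service License, Operating License, Trade Permit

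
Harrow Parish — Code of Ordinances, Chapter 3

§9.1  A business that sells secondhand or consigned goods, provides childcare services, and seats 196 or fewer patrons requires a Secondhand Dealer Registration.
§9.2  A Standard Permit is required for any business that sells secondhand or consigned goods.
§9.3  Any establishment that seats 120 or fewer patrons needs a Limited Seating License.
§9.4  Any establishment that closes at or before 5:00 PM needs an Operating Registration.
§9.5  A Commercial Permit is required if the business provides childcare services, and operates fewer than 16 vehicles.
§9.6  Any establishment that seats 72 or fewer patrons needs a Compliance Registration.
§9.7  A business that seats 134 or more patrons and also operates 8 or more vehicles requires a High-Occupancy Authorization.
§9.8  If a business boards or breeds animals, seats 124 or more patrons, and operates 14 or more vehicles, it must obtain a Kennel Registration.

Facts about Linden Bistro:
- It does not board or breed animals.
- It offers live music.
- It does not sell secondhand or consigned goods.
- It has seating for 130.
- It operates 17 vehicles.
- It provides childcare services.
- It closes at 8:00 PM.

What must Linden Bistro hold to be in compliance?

None

§9.1 does not sell secondhand or consigned goods; provides childcare services; seating 130 ≤ 196 → Secondhand Dealer Registration not required.
§9.2 does not sell secondhand or consigned goods → Standard Permit not required.
§9.3 seating 130 > 120 → Limited Seating License not required.
§9.4 closes 8:00 PM, after 5:00 PM → Operating Registration not required.
§9.5 provides childcare services; vehicles 17 ≥ 16 → Commercial Permit not required.
§9.6 seating 130 > 72 → Compliance Registration not required.
§9.7 seating 130 < 134; vehicles 17 ≥ 8 → High-Occupancy Authorization not required.
§9.8 does not board or breed animals; seating 130 ≥ 124; vehicles 17 ≥ 14 → Kennel Registration not required.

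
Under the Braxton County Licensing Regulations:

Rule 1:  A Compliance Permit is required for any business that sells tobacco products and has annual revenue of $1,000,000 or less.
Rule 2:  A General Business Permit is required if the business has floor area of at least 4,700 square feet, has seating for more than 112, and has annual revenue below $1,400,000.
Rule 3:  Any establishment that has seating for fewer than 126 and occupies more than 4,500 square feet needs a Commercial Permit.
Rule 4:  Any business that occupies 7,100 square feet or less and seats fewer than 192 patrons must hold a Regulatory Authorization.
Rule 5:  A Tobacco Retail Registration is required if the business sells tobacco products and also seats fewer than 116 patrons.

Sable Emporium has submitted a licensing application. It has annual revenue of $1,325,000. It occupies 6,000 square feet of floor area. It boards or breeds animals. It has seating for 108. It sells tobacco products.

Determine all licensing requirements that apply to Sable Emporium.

Commercial Permit, Regulatory Authorization, Tobacco Retail Registration

Rule 1: sells tobacco products; revenue $1,325,000 > $1,000,000 → Compliance Permit not required.
Rule 2: floor area 6,000 square feet ≥ 4,700 square feet; seating 108 ≤ 112; revenue $1,325,000 < $1,400,000 → General Business Permit not required.
Rule 3: seating 108 < 126; floor area 6,000 square feet > 4,500 square feet → Commercial Permit required.
Rule 4: floor area 6,000 square feet ≤ 7,100 square feet; seating 108 < 192 → Regulatory Authorization required.
Rule 5: sells tobacco products; seating 108 < 116 → Tobacco Retail Registration required.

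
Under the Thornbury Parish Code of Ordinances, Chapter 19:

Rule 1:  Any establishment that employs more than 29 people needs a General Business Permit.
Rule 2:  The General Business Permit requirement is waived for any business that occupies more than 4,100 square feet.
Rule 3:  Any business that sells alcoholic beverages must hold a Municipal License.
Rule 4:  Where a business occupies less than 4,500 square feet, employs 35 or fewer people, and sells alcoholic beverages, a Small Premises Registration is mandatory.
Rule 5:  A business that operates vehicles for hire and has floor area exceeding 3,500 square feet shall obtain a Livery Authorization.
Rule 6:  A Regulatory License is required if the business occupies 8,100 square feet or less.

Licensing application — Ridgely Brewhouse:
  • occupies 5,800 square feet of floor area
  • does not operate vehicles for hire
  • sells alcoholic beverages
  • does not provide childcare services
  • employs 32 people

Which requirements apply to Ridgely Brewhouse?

Rule 1: employees 32 > 29 → General Business Permit required.
Rule 2: floor area 5,800 square feet > 4,100 square feet → exempt from General Business Permit.
Rule 3: sells alcoholic beverages → Municipal License required.
Rule 4: floor area 5,800 square feet ≥ 4,500 square feet; employees 32 ≤ 35; sells alcoholic beverages → Small Premises Registration not required.
Rule 5: does not operate vehicles for hire; floor area 5,800 square feet > 3,500 square feet → Livery Authorization not required.
Rule 6: floor area 5,800 square feet ≤ 8,100 square feet → Regulatory License required.

Municipal License, Regulatory License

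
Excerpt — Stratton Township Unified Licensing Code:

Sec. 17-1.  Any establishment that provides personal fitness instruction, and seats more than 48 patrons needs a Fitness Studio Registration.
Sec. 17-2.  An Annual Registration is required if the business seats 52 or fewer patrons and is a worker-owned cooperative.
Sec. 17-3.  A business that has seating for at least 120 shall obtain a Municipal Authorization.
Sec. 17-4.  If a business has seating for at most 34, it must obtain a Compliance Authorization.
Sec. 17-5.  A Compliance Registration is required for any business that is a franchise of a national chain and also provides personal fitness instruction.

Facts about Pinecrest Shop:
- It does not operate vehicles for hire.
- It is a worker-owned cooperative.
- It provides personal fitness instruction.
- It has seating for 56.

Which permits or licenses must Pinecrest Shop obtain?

Fitness Studio Registration

Sec. 17-1. provides personal fitness instruction; seating 56 > 48 → Fitness Studio Registration required.
Sec. 17-2. seating 56 > 52; is a worker-owned cooperative → Annual Registration not required.
Sec. 17-3. seating 56 < 120 → Municipal Authorization not required.
Sec. 17-4. seating 56 > 34 → Compliance Authorization not required.
Sec. 17-5. is a worker-owned cooperative (not: is a franchise of a national chain); provides personal fitness instruction → Compliance Registration not required.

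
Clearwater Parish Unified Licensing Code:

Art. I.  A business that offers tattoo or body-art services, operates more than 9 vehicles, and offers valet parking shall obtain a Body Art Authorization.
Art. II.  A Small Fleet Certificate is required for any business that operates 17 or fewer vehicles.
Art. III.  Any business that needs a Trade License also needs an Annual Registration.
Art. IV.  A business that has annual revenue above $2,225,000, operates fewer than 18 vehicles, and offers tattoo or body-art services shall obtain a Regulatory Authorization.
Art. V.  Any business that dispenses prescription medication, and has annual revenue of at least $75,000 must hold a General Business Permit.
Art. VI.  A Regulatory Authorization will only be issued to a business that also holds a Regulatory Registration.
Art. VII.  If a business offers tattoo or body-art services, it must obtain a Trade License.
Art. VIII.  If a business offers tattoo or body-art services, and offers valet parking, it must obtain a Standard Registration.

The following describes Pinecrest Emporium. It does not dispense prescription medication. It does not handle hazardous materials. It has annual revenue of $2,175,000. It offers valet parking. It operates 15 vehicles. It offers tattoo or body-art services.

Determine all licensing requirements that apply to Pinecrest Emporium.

Art. I. offers tattoo or body-art services; vehicles 15 > 9; offers valet parking → Body Art Authorization required.
Art. II. vehicles 15 ≤ 17 → Small Fleet Certificate required.
Art. III. Trade License is required → Annual Registration also required.
Art. IV. revenue $2,175,000 ≤ $2,225,000; vehicles 15 < 18; offers tattoo or body-art services → Regulatory Authorization not required.
Art. V. does not dispense prescription medication; revenue $2,175,000 ≥ $75,000 → General Business Permit not required.
Art. VI. Regulatory Authorization is not required → no effect.
Art. VII. offers tattoo or body-art services → Trade License required.
Art. VIII. offers tattoo or body-art services; offers valet parking → Standard Registration required.

Annual Registration, Body Art Authorization, Small Fleet Certificate, Standard Registration, Trade License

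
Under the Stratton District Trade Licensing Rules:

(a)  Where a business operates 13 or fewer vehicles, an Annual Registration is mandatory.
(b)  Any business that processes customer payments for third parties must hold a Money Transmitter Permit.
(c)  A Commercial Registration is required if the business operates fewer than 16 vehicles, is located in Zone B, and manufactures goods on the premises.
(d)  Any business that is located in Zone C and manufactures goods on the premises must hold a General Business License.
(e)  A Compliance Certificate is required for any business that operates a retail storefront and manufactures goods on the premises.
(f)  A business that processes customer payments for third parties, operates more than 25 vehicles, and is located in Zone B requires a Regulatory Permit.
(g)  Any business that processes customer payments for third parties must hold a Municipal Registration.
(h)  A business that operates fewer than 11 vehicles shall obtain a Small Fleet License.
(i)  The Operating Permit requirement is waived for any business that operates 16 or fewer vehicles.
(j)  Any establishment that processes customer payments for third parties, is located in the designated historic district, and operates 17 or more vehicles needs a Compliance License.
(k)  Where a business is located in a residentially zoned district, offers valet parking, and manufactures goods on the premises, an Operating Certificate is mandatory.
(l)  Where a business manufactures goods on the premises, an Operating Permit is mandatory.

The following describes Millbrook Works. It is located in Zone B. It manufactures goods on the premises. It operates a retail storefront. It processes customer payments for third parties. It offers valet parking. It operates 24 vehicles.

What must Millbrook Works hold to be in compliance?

Compliance Certificate, Money Transmitter Permit, Municipal Registration, Operating Permit

(a) vehicles 24 > 13 → Annual Registration not required.
(b) processes customer payments for third parties → Money Transmitter Permit required.
(c) vehicles 24 ≥ 16; is located in Zone B; manufactures goods on the premises → Commercial Registration not required.
(d) is located in Zone B (not: is located in Zone C); manufactures goods on the premises → General Business License not required.
(e) operates a retail storefront; manufactures goods on the premises → Compliance Certificate required.
(f) processes customer payments for third parties; vehicles 24 ≤ 25; is located in Zone B → Regulatory Permit not required.
(g) processes customer payments for third parties → Municipal Registration required.
(h) vehicles 24 ≥ 11 → Small Fleet License not required.
(i) vehicles 24 > 16 → Operating Permit exemption does not apply.
(j) processes customer payments for third parties; is located in Zone B (not: is located in the designated historic district); vehicles 24 ≥ 17 → Compliance License not required.
(k) is located in Zone B (not: is located in a residentially zoned district); offers valet parking; manufactures goods on the premises → Operating Certificate not required.
(l) manufactures goods on the premises → Operating Permit required.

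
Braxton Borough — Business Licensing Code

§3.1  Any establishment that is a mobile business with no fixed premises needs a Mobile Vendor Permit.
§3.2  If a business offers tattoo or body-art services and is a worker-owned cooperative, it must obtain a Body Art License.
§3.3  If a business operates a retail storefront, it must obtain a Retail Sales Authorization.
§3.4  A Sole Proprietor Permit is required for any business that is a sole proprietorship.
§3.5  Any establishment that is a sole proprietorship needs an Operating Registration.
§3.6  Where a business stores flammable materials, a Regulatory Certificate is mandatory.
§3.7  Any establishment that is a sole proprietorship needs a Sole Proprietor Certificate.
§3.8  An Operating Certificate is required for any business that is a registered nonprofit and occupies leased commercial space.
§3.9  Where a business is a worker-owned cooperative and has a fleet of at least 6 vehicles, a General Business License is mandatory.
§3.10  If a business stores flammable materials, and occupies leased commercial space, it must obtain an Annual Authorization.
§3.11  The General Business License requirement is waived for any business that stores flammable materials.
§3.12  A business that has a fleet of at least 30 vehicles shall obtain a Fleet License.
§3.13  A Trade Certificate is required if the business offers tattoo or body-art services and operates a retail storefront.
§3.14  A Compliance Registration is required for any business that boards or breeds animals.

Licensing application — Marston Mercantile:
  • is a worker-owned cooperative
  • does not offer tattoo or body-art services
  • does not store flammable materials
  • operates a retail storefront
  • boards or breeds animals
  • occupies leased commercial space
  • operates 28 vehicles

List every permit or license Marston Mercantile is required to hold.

Compliance Registration, General Business License, Retail Sales Authorization

§3.1 occupies leased commercial space (not: is a mobile business with no fixed premises) → Mobile Vendor Permit not required.
§3.2 does not offer tattoo or body-art services; is a worker-owned cooperative → Body Art License not required.
§3.3 operates a retail storefront → Retail Sales Authorization required.
§3.4 is a worker-owned cooperative (not: is a sole proprietorship) → Sole Proprietor Permit not required.
§3.5 is a worker-owned cooperative (not: is a sole proprietorship) → Operating Registration not required.
§3.6 does not store flammable materials → Regulatory Certificate not required.
§3.7 is a worker-owned cooperative (not: is a sole proprietorship) → Sole Proprietor Certificate not required.
§3.8 is a worker-owned cooperative (not: is a registered nonprofit); occupies leased commercial space → Operating Certificate not required.
§3.9 is a worker-owned cooperative; vehicles 28 ≥ 6 → General Business License required.
§3.10 does not store flammable materials; occupies leased commercial space → Annual Authorization not required.
§3.11 does not store flammable materials → General Business License exemption does not apply.
§3.12 vehicles 28 < 30 → Fleet License not required.
§3.13 does not offer tattoo or body-art services; operates a retail storefront → Trade Certificate not required.
§3.14 boards or breeds animals → Compliance Registration required.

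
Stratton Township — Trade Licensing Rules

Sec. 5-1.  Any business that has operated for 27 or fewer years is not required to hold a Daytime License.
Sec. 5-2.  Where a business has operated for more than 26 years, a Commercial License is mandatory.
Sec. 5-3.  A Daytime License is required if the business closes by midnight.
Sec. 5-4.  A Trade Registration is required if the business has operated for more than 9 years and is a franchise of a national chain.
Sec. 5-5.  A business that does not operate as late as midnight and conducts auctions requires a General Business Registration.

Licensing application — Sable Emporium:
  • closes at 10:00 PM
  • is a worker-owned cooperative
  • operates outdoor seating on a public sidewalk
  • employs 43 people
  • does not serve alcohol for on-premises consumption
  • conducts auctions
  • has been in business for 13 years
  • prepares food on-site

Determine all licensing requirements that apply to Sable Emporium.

General Business Registration

Sec. 5-1. years in business 13 ≤ 27 → exempt from Daytime License.
Sec. 5-2. years in business 13 ≤ 26 → Commercial License not required.
Sec. 5-3. closes 10:00 PM, at/before midnight → Daytime License required.
Sec. 5-4. years in business 13 > 9; is a worker-owned cooperative (not: is a franchise of a national chain) → Trade Registration not required.
Sec. 5-5. closes 10:00 PM, at/before midnight; conducts auctions → General Business Registration required.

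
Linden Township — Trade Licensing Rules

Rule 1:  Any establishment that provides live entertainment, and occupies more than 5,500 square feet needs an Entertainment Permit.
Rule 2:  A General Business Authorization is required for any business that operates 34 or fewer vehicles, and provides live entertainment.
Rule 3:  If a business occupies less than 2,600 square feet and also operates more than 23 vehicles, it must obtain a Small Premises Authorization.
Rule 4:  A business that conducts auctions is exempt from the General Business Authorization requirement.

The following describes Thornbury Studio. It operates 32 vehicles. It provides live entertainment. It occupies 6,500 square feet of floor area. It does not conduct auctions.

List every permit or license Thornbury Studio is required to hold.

Entertainment Permit, General Business Authorization

Rule 1: provides live entertainment; floor area 6,500 square feet > 5,500 square feet → Entertainment Permit required.
Rule 2: vehicles 32 ≤ 34; provides live entertainment → General Business Authorization required.
Rule 3: floor area 6,500 square feet ≥ 2,600 square feet; vehicles 32 > 23 → Small Premises Authorization not required.
Rule 4: does not conduct auctions → General Business Authorization exemption does not apply.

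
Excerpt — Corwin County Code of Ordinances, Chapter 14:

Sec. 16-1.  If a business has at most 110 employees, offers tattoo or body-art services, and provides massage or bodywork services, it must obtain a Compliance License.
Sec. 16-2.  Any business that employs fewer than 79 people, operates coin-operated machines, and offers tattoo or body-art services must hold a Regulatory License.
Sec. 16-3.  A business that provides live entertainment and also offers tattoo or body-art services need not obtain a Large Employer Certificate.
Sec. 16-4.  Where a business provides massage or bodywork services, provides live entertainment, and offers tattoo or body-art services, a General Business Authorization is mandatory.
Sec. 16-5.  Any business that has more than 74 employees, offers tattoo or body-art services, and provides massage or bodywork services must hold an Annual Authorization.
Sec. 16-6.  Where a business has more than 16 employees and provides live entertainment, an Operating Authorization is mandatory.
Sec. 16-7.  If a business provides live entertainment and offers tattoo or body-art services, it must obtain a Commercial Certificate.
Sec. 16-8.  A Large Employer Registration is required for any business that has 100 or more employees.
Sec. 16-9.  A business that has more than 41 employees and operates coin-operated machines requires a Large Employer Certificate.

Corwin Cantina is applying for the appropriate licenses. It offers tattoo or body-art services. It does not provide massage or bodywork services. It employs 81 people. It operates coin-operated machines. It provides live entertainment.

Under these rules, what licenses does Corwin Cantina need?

Commercial Certificate, Operating Authorization

Sec. 16-1. employees 81 ≤ 110; offers tattoo or body-art services; does not provide massage or bodywork services → Compliance License not required.
Sec. 16-2. employees 81 ≥ 79; operates coin-operated machines; offers tattoo or body-art services → Regulatory License not required.
Sec. 16-3. provides live entertainment; offers tattoo or body-art services → exempt from Large Employer Certificate.
Sec. 16-4. does not provide massage or bodywork services; provides live entertainment; offers tattoo or body-art services → General Business Authorization not required.
Sec. 16-5. employees 81 > 74; offers tattoo or body-art services; does not provide massage or bodywork services → Annual Authorization not required.
Sec. 16-6. employees 81 > 16; provides live entertainment → Operating Authorization required.
Sec. 16-7. provides live entertainment; offers tattoo or body-art services → Commercial Certificate required.
Sec. 16-8. employees 81 < 100 → Large Employer Registration not required.
Sec. 16-9. employees 81 > 41; operates coin-operated machines → Large Employer Certificate required.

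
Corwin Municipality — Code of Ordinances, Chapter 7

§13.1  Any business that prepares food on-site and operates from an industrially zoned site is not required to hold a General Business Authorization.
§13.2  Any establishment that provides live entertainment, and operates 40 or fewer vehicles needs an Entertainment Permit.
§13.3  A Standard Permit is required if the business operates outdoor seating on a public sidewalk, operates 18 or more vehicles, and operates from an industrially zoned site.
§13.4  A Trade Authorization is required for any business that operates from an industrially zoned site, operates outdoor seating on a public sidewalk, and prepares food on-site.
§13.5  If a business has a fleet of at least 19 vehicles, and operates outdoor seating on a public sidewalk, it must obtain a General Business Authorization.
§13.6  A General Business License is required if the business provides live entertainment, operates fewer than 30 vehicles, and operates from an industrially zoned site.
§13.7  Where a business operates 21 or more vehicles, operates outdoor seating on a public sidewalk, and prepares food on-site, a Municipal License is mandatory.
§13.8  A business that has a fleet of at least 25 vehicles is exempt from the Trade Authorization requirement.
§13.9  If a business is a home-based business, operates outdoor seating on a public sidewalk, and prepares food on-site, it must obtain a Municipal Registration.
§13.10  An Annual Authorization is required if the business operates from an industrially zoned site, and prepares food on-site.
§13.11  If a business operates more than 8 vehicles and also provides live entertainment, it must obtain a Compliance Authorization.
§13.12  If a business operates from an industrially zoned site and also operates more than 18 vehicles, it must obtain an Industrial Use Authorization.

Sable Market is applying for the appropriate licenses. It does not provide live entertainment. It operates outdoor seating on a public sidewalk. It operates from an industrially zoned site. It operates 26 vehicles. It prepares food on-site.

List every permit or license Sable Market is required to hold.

§13.1 prepares food on-site; operates from an industrially zoned site → exempt from General Business Authorization.
§13.2 does not provide live entertainment; vehicles 26 ≤ 40 → Entertainment Permit not required.
§13.3 operates outdoor seating on a public sidewalk; vehicles 26 ≥ 18; operates from an industrially zoned site → Standard Permit required.
§13.4 operates from an industrially zoned site; operates outdoor seating on a public sidewalk; prepares food on-site → Trade Authorization required.
§13.5 vehicles 26 ≥ 19; operates outdoor seating on a public sidewalk → General Business Authorization required.
§13.6 does not provide live entertainment; vehicles 26 < 30; operates from an industrially zoned site → General Business License not required.
§13.7 vehicles 26 ≥ 21; operates outdoor seating on a public sidewalk; prepares food on-site → Municipal License required.
§13.8 vehicles 26 ≥ 25 → exempt from Trade Authorization.
§13.9 operates from an industrially zoned site (not: is a home-based business); operates outdoor seating on a public sidewalk; prepares food on-site → Municipal Registration not required.
§13.10 operates from an industrially zoned site; prepares food on-site → Annual Authorization required.
§13.11 vehicles 26 > 8; does not provide live entertainment → Compliance Authorization not required.
§13.12 operates from an industrially zoned site; vehicles 26 > 18 → Industrial Use Authorization required.

Annual Authorization, Industrial Use Authorization, Municipal License, Standard Permit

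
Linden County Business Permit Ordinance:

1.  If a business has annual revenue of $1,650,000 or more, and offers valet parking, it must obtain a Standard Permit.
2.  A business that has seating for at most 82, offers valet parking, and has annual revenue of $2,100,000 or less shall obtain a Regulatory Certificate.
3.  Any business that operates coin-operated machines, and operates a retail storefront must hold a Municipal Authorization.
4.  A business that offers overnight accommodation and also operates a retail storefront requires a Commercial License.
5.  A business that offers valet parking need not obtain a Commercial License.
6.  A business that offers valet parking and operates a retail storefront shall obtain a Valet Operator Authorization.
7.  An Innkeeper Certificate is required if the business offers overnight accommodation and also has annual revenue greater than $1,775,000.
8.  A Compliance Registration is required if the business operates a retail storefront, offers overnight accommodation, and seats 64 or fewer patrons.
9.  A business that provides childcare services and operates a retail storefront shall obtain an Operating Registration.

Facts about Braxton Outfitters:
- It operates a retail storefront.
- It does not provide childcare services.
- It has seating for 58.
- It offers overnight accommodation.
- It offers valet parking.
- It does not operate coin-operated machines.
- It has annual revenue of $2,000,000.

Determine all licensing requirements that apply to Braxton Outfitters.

1. revenue $2,000,000 ≥ $1,650,000; offers valet parking → Standard Permit required.
2. seating 58 ≤ 82; offers valet parking; revenue $2,000,000 ≤ $2,100,000 → Regulatory Certificate required.
3. does not operate coin-operated machines; operates a retail storefront → Municipal Authorization not required.
4. offers overnight accommodation; operates a retail storefront → Commercial License required.
5. offers valet parking → exempt from Commercial License.
6. offers valet parking; operates a retail storefront → Valet Operator Authorization required.
7. offers overnight accommodation; revenue $2,000,000 > $1,775,000 → Innkeeper Certificate required.
8. operates a retail storefront; offers overnight accommodation; seating 58 ≤ 64 → Compliance Registration required.
9. does not provide childcare services; operates a retail storefront → Operating Registration not required.

Compliance Registration, Innkeeper Certificate, Regulatory Certificate, Standard Permit, Valet Operator Authorization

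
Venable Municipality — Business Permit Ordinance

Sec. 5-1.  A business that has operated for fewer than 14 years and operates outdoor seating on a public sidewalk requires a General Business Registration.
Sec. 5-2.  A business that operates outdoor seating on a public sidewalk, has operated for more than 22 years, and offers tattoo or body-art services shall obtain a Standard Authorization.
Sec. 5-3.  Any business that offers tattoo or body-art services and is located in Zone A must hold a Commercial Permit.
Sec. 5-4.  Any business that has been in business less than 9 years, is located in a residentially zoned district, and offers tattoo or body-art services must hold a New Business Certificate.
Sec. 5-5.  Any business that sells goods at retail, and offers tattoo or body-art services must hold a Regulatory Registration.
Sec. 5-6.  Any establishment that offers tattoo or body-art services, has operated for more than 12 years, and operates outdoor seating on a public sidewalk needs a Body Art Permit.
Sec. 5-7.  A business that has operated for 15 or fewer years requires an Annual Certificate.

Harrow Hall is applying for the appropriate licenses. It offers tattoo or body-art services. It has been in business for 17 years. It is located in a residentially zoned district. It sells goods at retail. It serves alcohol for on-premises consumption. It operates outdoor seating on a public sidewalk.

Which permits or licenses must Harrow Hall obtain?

Sec. 5-1. years in business 17 ≥ 14; operates outdoor seating on a public sidewalk → General Business Registration not required.
Sec. 5-2. operates outdoor seating on a public sidewalk; years in business 17 ≤ 22; offers tattoo or body-art services → Standard Authorization not required.
Sec. 5-3. offers tattoo or body-art services; is located in a residentially zoned district (not: is located in Zone A) → Commercial Permit not required.
Sec. 5-4. years in business 17 ≥ 9; is located in a residentially zoned district; offers tattoo or body-art services → New Business Certificate not required.
Sec. 5-5. sells goods at retail; offers tattoo or body-art services → Regulatory Registration required.
Sec. 5-6. offers tattoo or body-art services; years in business 17 > 12; operates outdoor seating on a public sidewalk → Body Art Permit required.
Sec. 5-7. years in business 17 > 15 → Annual Certificate not required.

Body Art Permit, Regulatory Registration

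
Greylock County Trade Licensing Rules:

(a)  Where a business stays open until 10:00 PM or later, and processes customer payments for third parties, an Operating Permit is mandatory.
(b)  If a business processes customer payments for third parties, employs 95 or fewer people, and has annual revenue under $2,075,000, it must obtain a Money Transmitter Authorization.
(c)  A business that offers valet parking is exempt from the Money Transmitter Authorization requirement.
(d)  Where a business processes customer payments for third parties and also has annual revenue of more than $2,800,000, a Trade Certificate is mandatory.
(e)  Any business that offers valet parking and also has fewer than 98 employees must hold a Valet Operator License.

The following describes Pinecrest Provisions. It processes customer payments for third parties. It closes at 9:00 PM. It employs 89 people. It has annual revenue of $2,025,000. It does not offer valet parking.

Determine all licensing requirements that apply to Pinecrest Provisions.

Money Transmitter Authorization

(a) closes 9:00 PM, at/before 10:00 PM; processes customer payments for third parties → Operating Permit not required.
(b) processes customer payments for third parties; employees 89 ≤ 95; revenue $2,025,000 < $2,075,000 → Money Transmitter Authorization required.
(c) does not offer valet parking → Money Transmitter Authorization exemption does not apply.
(d) processes customer payments for third parties; revenue $2,025,000 ≤ $2,800,000 → Trade Certificate not required.
(e) does not offer valet parking; employees 89 < 98 → Valet Operator License not required.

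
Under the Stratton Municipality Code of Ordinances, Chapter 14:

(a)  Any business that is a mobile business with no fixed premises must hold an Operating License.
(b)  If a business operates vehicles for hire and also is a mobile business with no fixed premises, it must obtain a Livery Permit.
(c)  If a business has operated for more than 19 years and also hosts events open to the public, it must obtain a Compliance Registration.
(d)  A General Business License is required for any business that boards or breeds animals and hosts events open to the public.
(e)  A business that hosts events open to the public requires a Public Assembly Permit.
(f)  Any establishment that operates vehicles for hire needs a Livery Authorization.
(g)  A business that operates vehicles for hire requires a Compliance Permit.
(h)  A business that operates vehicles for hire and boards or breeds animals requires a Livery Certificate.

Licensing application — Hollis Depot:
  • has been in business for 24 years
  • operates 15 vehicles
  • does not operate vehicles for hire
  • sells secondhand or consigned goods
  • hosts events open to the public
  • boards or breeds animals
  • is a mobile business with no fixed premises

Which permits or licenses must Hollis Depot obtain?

(a) is a mobile business with no fixed premises → Operating License required.
(b) does not operate vehicles for hire; is a mobile business with no fixed premises → Livery Permit not required.
(c) years in business 24 > 19; hosts events open to the public → Compliance Registration required.
(d) boards or breeds animals; hosts events open to the public → General Business License required.
(e) hosts events open to the public → Public Assembly Permit required.
(f) does not operate vehicles for hire → Livery Authorization not required.
(g) does not operate vehicles for hire → Compliance Permit not required.
(h) does not operate vehicles for hire; boards or breeds animals → Livery Certificate not required.

Compliance Registration, General Business License, Operating License, Public Assembly Permit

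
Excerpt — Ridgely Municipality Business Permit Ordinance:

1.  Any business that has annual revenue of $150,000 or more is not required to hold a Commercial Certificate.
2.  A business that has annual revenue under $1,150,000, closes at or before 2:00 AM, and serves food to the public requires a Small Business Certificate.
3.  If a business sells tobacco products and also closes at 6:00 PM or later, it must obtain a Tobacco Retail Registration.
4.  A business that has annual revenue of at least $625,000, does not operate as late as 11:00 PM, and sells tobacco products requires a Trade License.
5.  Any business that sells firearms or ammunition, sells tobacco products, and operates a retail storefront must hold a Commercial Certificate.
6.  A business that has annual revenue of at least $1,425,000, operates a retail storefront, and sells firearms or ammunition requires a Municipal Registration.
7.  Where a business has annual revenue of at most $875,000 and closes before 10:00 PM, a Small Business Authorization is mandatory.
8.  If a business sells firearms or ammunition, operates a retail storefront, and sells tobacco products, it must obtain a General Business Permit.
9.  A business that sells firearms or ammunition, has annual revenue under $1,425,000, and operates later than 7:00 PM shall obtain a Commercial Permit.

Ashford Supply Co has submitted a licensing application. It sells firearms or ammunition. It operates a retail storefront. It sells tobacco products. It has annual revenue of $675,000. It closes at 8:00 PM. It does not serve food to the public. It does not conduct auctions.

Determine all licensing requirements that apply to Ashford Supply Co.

1. revenue $675,000 ≥ $150,000 → exempt from Commercial Certificate.
2. revenue $675,000 < $1,150,000; closes 8:00 PM, at/before 2:00 AM; does not serve food to the public → Small Business Certificate not required.
3. sells tobacco products; closes 8:00 PM, after 6:00 PM → Tobacco Retail Registration required.
4. revenue $675,000 ≥ $625,000; closes 8:00 PM, at/before 11:00 PM; sells tobacco products → Trade License required.
5. sells firearms or ammunition; sells tobacco products; operates a retail storefront → Commercial Certificate required.
6. revenue $675,000 < $1,425,000; operates a retail storefront; sells firearms or ammunition → Municipal Registration not required.
7. revenue $675,000 ≤ $875,000; closes 8:00 PM, at/before 10:00 PM → Small Business Authorization required.
8. sells firearms or ammunition; operates a retail storefront; sells tobacco products → General Business Permit required.
9. sells firearms or ammunition; revenue $675,000 < $1,425,000; closes 8:00 PM, after 7:00 PM → Commercial Permit required.

Commercial Permit, General Business Permit, Small Business Authorization, Tobacco Retail Registration, Trade License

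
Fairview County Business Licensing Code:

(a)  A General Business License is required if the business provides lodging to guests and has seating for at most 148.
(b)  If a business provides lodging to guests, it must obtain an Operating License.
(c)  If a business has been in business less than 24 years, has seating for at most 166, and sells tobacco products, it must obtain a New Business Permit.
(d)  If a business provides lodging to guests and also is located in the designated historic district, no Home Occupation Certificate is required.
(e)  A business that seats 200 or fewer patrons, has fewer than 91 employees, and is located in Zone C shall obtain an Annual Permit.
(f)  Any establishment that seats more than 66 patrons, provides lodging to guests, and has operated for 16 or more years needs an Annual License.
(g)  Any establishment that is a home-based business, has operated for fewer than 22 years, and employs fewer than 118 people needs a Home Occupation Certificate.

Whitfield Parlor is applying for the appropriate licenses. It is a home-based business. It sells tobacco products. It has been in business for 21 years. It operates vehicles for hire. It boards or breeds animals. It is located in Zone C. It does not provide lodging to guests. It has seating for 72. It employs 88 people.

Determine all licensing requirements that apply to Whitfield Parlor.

Annual Permit, Home Occupation Certificate, New Business Permit

(a) does not provide lodging to guests; seating 72 ≤ 148 → General Business License not required.
(b) does not provide lodging to guests → Operating License not required.
(c) years in business 21 < 24; seating 72 ≤ 166; sells tobacco products → New Business Permit required.
(d) does not provide lodging to guests; is located in Zone C (not: is located in the designated historic district) → Home Occupation Certificate exemption does not apply.
(e) seating 72 ≤ 200; employees 88 < 91; is located in Zone C → Annual Permit required.
(f) seating 72 > 66; does not provide lodging to guests; years in business 21 ≥ 16 → Annual License not required.
(g) is a home-based business; years in business 21 < 22; employees 88 < 118 → Home Occupation Certificate required.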